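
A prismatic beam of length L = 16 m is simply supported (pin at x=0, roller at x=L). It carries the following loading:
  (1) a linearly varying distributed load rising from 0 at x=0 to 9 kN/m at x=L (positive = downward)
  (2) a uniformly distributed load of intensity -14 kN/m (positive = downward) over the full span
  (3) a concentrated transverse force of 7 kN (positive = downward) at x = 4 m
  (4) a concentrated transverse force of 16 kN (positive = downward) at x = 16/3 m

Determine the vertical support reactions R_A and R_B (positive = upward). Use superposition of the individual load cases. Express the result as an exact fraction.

R_A = -865/12 kN, R_B = -683/12 kN

Load 1 — triangular load w₀=9 kN/m (0→w₀ over full span):
  R_A = w₀L/6 = 9·16/6 = 24 kN
  R_B = w₀L/3 = 9·16/3 = 48 kN
Load 2 — uniform load w=-14 kN/m over full span:
  R_A = wL/2 = (-14)·16/2 = -112 kN
  R_B = wL/2 = (-14)·16/2 = -112 kN
Load 3 — point force P=7 kN at a=4 m (b=L-a=12):
  R_A = Pb/L = 7·12/16 = 21/4 kN
  R_B = Pa/L = 7·4/16 = 7/4 kN
Load 4 — point force P=16 kN at a=16/3 m (b=L-a=32/3):
  R_A = Pb/L = 16·(32/3)/16 = 32/3 kN
  R_B = Pa/L = 16·(16/3)/16 = 16/3 kN
Superposition: R_A = -865/12 kN, R_B = -683/12 kN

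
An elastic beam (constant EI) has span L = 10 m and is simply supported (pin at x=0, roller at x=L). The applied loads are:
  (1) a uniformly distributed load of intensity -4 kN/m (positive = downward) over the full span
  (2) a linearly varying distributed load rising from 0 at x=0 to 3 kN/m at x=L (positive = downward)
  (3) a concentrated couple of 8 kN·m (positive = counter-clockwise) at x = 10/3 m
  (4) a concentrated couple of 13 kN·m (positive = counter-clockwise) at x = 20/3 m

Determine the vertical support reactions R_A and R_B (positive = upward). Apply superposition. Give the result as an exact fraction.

R_A = -129/10 kN, R_B = -121/10 kN

Load 1 — uniform load w=-4 kN/m over full span:
  R_A = wL/2 = (-4)·10/2 = -20 kN
  R_B = wL/2 = (-4)·10/2 = -20 kN
Load 2 — triangular load w₀=3 kN/m (0→w₀ over full span):
  R_A = w₀L/6 = 3·10/6 = 5 kN
  R_B = w₀L/3 = 3·10/3 = 10 kN
Load 3 — applied couple M₀=8 kN·m at a=10/3 m (b=L-a=20/3):
  R_A = M₀/L = 8/10 = 4/5 kN
  R_B = -M₀/L = -8/10 = -4/5 kN
Load 4 — applied couple M₀=13 kN·m at a=20/3 m (b=L-a=10/3):
  R_A = M₀/L = 13/10 kN
  R_B = -M₀/L = -13/10 kN
Superposition: R_A = -129/10 kN, R_B = -121/10 kN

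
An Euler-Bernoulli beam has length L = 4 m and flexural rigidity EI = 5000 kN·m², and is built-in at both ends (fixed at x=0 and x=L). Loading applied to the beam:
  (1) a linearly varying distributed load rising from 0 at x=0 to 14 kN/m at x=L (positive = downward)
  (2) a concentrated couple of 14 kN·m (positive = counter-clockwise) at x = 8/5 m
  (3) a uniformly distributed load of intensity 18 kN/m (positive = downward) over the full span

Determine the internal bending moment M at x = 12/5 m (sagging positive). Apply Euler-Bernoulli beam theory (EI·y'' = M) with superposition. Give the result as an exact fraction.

M(12/5) = 4352/375 kN·m

Load 1 — triangular load w₀=14 kN/m (0→w₀ over full span):
  M_1 = 3w₀Lx/20 - w₀L²/30 - w₀x³/(6L) = 3·14·4·(12/5)/20 - 14·4²/30 - 14·(12/5)³/(6·4) = 1736/375 kN·m
Load 2 — applied couple M₀=14 kN·m at a=8/5 m (b=L-a=12/5):
  M_2 = R_Ax - M_A - M₀  [x>a] with R_A=126/25, M_A=42/25 = (126/25)·(12/5) - (42/25) - 14 = -448/125 kN·m
Load 3 — uniform load w=18 kN/m over full span:
  M_3 = wLx/2 - wL²/12 - wx²/2 = 18·4·(12/5)/2 - 18·4²/12 - 18·(12/5)²/2 = 264/25 kN·m
Superposition: M = Σ M_i = 4352/375 kN·m ≈ 11.605333 kN·m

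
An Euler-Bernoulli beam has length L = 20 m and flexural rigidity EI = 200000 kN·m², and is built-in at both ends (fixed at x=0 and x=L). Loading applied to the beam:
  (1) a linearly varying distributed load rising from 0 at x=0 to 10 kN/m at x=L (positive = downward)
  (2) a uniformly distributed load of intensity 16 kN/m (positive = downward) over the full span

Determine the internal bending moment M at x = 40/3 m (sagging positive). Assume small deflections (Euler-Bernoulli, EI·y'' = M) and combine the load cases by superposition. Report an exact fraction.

M(40/3) = 20000/81 kN·m

Load 1 — triangular load w₀=10 kN/m (0→w₀ over full span):
  M_1 = 3w₀Lx/20 - w₀L²/30 - w₀x³/(6L) = 3·10·20·(40/3)/20 - 10·20²/30 - 10·(40/3)³/(6·20) = 5600/81 kN·m
Load 2 — uniform load w=16 kN/m over full span:
  M_2 = wLx/2 - wL²/12 - wx²/2 = 16·20·(40/3)/2 - 16·20²/12 - 16·(40/3)²/2 = 1600/9 kN·m
Superposition: M = Σ M_i = 20000/81 kN·m ≈ 246.913580 kN·m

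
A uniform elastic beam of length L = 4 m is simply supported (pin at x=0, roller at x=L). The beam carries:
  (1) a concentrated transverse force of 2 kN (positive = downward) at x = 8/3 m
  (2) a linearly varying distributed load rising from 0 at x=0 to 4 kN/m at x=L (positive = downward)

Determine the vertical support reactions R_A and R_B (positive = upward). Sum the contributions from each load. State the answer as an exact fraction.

Load 1 — point force P=2 kN at a=8/3 m (b=L-a=4/3):
  R_A = Pb/L = 2·(4/3)/4 = 2/3 kN
  R_B = Pa/L = 2·(8/3)/4 = 4/3 kN
Load 2 — triangular load w₀=4 kN/m (0→w₀ over full span):
  R_A = w₀L/6 = 4·4/6 = 8/3 kN
  R_B = w₀L/3 = 4·4/3 = 16/3 kN
Superposition: R_A = 10/3 kN, R_B = 20/3 kN

R_A = 10/3 kN, R_B = 20/3 kN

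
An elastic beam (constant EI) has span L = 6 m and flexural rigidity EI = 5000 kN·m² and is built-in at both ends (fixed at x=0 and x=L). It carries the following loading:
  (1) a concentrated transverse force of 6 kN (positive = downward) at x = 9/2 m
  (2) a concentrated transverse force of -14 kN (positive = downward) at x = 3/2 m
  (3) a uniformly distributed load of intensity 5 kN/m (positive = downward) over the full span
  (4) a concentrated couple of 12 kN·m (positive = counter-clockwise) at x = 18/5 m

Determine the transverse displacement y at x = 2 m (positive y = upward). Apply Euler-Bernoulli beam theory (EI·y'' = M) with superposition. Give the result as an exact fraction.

y(2) = -6679/3000000 m

Load 1 — point force P=6 kN at a=9/2 m (b=L-a=3/2):
  y_1 = -Pb²x²(3aL-(3a+b)x)/(6L³EI)  [x≤a] = -6·(3/2)²·2²·(3·(9/2)·6-(3·(9/2)+(3/2))·2)/(6·6³·5000) = -17/40000 m
Load 2 — point force P=-14 kN at a=3/2 m (b=L-a=9/2):
  y_2 = -Pa²(L-x)²(3bL-(3b+a)(L-x))/(6L³EI)  [x>a] = -(-14)·(3/2)²·(6-2)²·(3·(9/2)·6-(3·(9/2)+(3/2))·(6-2))/(6·6³·5000) = 49/30000 m
Load 3 — uniform load w=5 kN/m over full span:
  y_3 = -wx²(L-x)²/(24EI) = -5·2²·(6-2)²/(24·5000) = -1/375 m
Load 4 — applied couple M₀=12 kN·m at a=18/5 m (b=L-a=12/5):
  y_4 = (R_Ax³/6 - M_Ax²/2)/EI  [x≤a] with R_A=72/25, M_A=96/25 = ((72/25)·2³/6 - (96/25)·2²/2)/5000 = -12/15625 m
Superposition: y = Σ y_i = -6679/3000000 m ≈ -0.002226 m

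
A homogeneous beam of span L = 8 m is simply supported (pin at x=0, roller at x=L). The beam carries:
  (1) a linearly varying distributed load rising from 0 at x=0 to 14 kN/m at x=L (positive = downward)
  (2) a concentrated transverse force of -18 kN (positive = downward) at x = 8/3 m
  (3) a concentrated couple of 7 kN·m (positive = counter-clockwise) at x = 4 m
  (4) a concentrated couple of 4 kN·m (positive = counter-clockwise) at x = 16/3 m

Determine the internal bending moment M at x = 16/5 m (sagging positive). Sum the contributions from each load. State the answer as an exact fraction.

M(16/5) = 3222/125 kN·m

Load 1 — triangular load w₀=14 kN/m (0→w₀ over full span):
  M_1 = w₀Lx/6 - w₀x³/(6L) = 14·8·(16/5)/6 - 14·(16/5)³/(6·8) = 6272/125 kN·m
Load 2 — point force P=-18 kN at a=8/3 m (b=L-a=16/3):
  M_2 = Pa(L-x)/L  [x>a] = (-18)·(8/3)·(8-(16/5))/8 = -144/5 kN·m
Load 3 — applied couple M₀=7 kN·m at a=4 m (b=L-a=4):
  M_3 = M₀x/L  [x≤a] = 7·(16/5)/8 = 14/5 kN·m
Load 4 — applied couple M₀=4 kN·m at a=16/3 m (b=L-a=8/3):
  M_4 = M₀x/L  [x≤a] = 4·(16/5)/8 = 8/5 kN·m
Superposition: M = Σ M_i = 3222/125 kN·m ≈ 25.776000 kN·m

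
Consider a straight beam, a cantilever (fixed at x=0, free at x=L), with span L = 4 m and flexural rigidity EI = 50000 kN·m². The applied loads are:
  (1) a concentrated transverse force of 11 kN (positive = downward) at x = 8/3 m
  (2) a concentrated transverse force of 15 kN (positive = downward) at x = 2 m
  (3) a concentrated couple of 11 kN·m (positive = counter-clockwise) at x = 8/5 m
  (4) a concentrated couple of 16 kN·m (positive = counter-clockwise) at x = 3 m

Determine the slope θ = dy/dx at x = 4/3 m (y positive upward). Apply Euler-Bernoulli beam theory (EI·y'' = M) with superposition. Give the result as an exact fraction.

θ(4/3) = -1/2500 rad

Load 1 — point force P=11 kN at a=8/3 m (b=L-a=4/3):
  θ_1 = -Px(2a-x)/(2EI)  [x≤a] = -11·(4/3)·(2·(8/3)-(4/3))/(2·50000) = -11/18750 rad
Load 2 — point force P=15 kN at a=2 m (b=L-a=2):
  θ_2 = -Px(2a-x)/(2EI)  [x≤a] = -15·(4/3)·(2·2-(4/3))/(2·50000) = -1/1875 rad
Load 3 — applied couple M₀=11 kN·m at a=8/5 m (b=L-a=12/5):
  θ_3 = M₀x/EI  [x≤a] = 11·(4/3)/50000 = 11/37500 rad
Load 4 — applied couple M₀=16 kN·m at a=3 m (b=L-a=1):
  θ_4 = M₀x/EI  [x≤a] = 16·(4/3)/50000 = 4/9375 rad
Superposition: θ = Σ θ_i = -1/2500 rad ≈ -0.000400 rad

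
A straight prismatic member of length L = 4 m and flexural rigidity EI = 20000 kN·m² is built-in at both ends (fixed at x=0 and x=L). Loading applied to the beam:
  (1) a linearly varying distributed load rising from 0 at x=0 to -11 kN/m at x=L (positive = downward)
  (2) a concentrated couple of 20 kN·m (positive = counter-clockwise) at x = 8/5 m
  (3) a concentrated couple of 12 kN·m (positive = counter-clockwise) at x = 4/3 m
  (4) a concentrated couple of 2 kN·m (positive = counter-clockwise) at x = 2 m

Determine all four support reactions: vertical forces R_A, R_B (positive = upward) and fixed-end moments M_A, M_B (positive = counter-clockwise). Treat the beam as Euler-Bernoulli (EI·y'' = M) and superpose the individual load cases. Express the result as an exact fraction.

Load 1 — triangular load w₀=-11 kN/m (0→w₀ over full span):
  R_A = 3w₀L/20 = 3·(-11)·4/20 = -33/5 kN
  M_A = w₀L²/30 = (-11)·4²/30 = -88/15 kN·m
  R_B = 7w₀L/20 = 7·(-11)·4/20 = -77/5 kN
  M_B = -w₀L²/20 = -(-11)·4²/20 = 44/5 kN·m
Load 2 — applied couple M₀=20 kN·m at a=8/5 m (b=L-a=12/5):
  R_A = 6M₀ab/L³ = 6·20·(8/5)·(12/5)/4³ = 36/5 kN
  M_A = M₀b(2a-b)/L² = 20·(12/5)·(2·(8/5)-(12/5))/4² = 12/5 kN·m
  R_B = -6M₀ab/L³ = -6·20·(8/5)·(12/5)/4³ = -36/5 kN
  M_B = M₀a(2b-a)/L² = 20·(8/5)·(2·(12/5)-(8/5))/4² = 32/5 kN·m
Load 3 — applied couple M₀=12 kN·m at a=4/3 m (b=L-a=8/3):
  R_A = 6M₀ab/L³ = 6·12·(4/3)·(8/3)/4³ = 4 kN
  M_A = M₀b(2a-b)/L² = 12·(8/3)·(2·(4/3)-(8/3))/4² = 0 kN·m
  R_B = -6M₀ab/L³ = -6·12·(4/3)·(8/3)/4³ = -4 kN
  M_B = M₀a(2b-a)/L² = 12·(4/3)·(2·(8/3)-(4/3))/4² = 4 kN·m
Load 4 — applied couple M₀=2 kN·m at a=2 m (b=L-a=2):
  R_A = 6M₀ab/L³ = 6·2·2·2/4³ = 3/4 kN
  M_A = M₀b(2a-b)/L² = 2·2·(2·2-2)/4² = 1/2 kN·m
  R_B = -6M₀ab/L³ = -6·2·2·2/4³ = -3/4 kN
  M_B = M₀a(2b-a)/L² = 2·2·(2·2-2)/4² = 1/2 kN·m
Superposition: R_A = 107/20 kN, M_A = -89/30 kN·m, R_B = -547/20 kN, M_B = 197/10 kN·m

R_A = 107/20 kN, M_A = -89/30 kN·m, R_B = -547/20 kN, M_B = 197/10 kN·m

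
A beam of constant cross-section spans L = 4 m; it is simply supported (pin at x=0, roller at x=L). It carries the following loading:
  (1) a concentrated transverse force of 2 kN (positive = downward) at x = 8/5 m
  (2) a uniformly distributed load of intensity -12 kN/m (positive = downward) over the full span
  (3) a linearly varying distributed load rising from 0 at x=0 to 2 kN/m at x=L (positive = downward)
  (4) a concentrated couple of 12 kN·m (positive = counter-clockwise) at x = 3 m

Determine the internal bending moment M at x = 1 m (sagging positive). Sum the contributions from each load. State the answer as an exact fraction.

Load 1 — point force P=2 kN at a=8/5 m (b=L-a=12/5):
  M_1 = Pbx/L  [x≤a] = 2·(12/5)·1/4 = 6/5 kN·m
Load 2 — uniform load w=-12 kN/m over full span:
  M_2 = wx(L-x)/2 = (-12)·1·(4-1)/2 = -18 kN·m
Load 3 — triangular load w₀=2 kN/m (0→w₀ over full span):
  M_3 = w₀Lx/6 - w₀x³/(6L) = 2·4·1/6 - 2·1³/(6·4) = 5/4 kN·m
Load 4 — applied couple M₀=12 kN·m at a=3 m (b=L-a=1):
  M_4 = M₀x/L  [x≤a] = 12·1/4 = 3 kN·m
Superposition: M = Σ M_i = -251/20 kN·m ≈ -12.550000 kN·m

M(1) = -251/20 kN·m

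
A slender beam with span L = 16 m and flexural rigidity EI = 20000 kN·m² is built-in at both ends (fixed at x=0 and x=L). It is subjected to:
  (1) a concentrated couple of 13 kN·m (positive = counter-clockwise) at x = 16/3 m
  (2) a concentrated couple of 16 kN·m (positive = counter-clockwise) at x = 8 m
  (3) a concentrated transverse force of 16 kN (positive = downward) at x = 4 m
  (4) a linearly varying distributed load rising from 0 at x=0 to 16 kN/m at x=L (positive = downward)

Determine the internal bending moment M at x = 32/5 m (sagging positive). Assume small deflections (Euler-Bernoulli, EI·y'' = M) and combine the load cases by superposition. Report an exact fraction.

Load 1 — applied couple M₀=13 kN·m at a=16/3 m (b=L-a=32/3):
  M_1 = R_Ax - M_A - M₀  [x>a] with R_A=13/12, M_A=0 = (13/12)·(32/5) - 0 - 13 = -91/15 kN·m
Load 2 — applied couple M₀=16 kN·m at a=8 m (b=L-a=8):
  M_2 = R_Ax - M_A  [x≤a] with R_A=3/2, M_A=4 = (3/2)·(32/5) - 4 = 28/5 kN·m
Load 3 — point force P=16 kN at a=4 m (b=L-a=12):
  M_3 = Pa²(a+3b)(L-x)/L³ - Pa²b/L²  [x>a] = 16·4²·(4+3·12)·(16-(32/5))/16³ - 16·4²·12/16² = 12 kN·m
Load 4 — triangular load w₀=16 kN/m (0→w₀ over full span):
  M_4 = 3w₀Lx/20 - w₀L²/30 - w₀x³/(6L) = 3·16·16·(32/5)/20 - 16·16²/30 - 16·(32/5)³/(6·16) = 8192/125 kN·m
Superposition: M = Σ M_i = 28901/375 kN·m ≈ 77.069333 kN·m

M(32/5) = 28901/375 kN·m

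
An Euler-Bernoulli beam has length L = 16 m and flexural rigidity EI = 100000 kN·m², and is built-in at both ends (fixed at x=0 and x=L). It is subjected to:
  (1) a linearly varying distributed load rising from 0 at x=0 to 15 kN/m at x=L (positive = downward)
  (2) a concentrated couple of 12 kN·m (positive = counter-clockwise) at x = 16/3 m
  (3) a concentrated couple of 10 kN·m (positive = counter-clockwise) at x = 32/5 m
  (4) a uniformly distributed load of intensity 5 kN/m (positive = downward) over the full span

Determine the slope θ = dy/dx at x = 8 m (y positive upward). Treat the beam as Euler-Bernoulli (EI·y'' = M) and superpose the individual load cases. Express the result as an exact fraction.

Load 1 — triangular load w₀=15 kN/m (0→w₀ over full span):
  θ_1 = -w₀(2x(L-x)(L-2x)(x+2L)+x²(L-x)²)/(120LEI) = -15·(2·8·(16-8)·(16-2·8)·(8+2·16)+8²·(16-8)²)/(120·16·100000) = -1/3125 rad
Load 2 — applied couple M₀=12 kN·m at a=16/3 m (b=L-a=32/3):
  θ_2 = (R_Ax²/2 - M_Ax - M₀(x-a))/EI  [x>a] with R_A=1, M_A=0 = (1·8²/2 - 0·8 - 12·(8-(16/3)))/100000 = 0 rad
Load 3 — applied couple M₀=10 kN·m at a=32/5 m (b=L-a=48/5):
  θ_3 = (R_Ax²/2 - M_Ax - M₀(x-a))/EI  [x>a] with R_A=9/10, M_A=6/5 = ((9/10)·8²/2 - (6/5)·8 - 10·(8-(32/5)))/100000 = 1/31250 rad
Load 4 — uniform load w=5 kN/m over full span:
  θ_4 = -wx(L-x)(L-2x)/(12EI) = -5·8·(16-8)·(16-2·8)/(12·100000) = 0 rad
Superposition: θ = Σ θ_i = -9/31250 rad ≈ -0.000288 rad

θ(8) = -9/31250 rad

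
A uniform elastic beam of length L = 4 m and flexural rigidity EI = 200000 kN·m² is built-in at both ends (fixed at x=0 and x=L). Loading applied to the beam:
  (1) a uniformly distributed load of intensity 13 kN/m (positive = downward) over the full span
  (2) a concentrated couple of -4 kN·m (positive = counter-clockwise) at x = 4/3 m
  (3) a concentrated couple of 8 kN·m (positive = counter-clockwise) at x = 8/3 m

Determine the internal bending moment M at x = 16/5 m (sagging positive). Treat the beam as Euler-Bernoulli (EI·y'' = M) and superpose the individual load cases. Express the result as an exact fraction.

M(16/5) = -232/75 kN·m

Load 1 — uniform load w=13 kN/m over full span:
  M_1 = wLx/2 - wL²/12 - wx²/2 = 13·4·(16/5)/2 - 13·4²/12 - 13·(16/5)²/2 = -52/75 kN·m
Load 2 — applied couple M₀=-4 kN·m at a=4/3 m (b=L-a=8/3):
  M_2 = R_Ax - M_A - M₀  [x>a] with R_A=-4/3, M_A=0 = (-4/3)·(16/5) - 0 - (-4) = -4/15 kN·m
Load 3 — applied couple M₀=8 kN·m at a=8/3 m (b=L-a=4/3):
  M_3 = R_Ax - M_A - M₀  [x>a] with R_A=8/3, M_A=8/3 = (8/3)·(16/5) - (8/3) - 8 = -32/15 kN·m
Superposition: M = Σ M_i = -232/75 kN·m ≈ -3.093333 kN·m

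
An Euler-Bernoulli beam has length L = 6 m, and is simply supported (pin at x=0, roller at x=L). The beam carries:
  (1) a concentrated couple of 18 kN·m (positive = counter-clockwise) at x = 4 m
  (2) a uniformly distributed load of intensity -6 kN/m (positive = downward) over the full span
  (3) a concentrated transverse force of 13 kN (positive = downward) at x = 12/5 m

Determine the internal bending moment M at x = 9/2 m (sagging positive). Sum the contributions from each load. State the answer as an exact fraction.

M(9/2) = -339/20 kN·m

Load 1 — applied couple M₀=18 kN·m at a=4 m (b=L-a=2):
  M_1 = M₀x/L - M₀  [x>a] = 18·(9/2)/6 - 18 = -9/2 kN·m
Load 2 — uniform load w=-6 kN/m over full span:
  M_2 = wx(L-x)/2 = (-6)·(9/2)·(6-(9/2))/2 = -81/4 kN·m
Load 3 — point force P=13 kN at a=12/5 m (b=L-a=18/5):
  M_3 = Pa(L-x)/L  [x>a] = 13·(12/5)·(6-(9/2))/6 = 39/5 kN·m
Superposition: M = Σ M_i = -339/20 kN·m ≈ -16.950000 kN·m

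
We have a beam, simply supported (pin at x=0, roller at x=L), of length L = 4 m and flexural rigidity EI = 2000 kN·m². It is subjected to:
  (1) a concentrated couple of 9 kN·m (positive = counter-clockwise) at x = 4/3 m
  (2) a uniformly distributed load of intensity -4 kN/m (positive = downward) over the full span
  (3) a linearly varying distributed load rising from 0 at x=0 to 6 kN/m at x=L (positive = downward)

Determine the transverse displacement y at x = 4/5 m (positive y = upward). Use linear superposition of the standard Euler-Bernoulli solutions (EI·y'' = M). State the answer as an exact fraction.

Load 1 — applied couple M₀=9 kN·m at a=4/3 m (b=L-a=8/3):
  y_1 = (M₀x³/(6L)+C₁x)/EI  [x≤a] with C₁=M₀(3b²-L²)/(6L)=2 = (9·(4/5)³/(6·4)+2·(4/5))/2000 = 14/15625 m
Load 2 — uniform load w=-4 kN/m over full span:
  y_2 = -wx(L³-2Lx²+x³)/(24EI) = -(-4)·(4/5)·(4³-2·4·(4/5)²+(4/5)³)/(24·2000) = 928/234375 m
Load 3 — triangular load w₀=6 kN/m (0→w₀ over full span):
  y_3 = -w₀x(7L⁴-10L²x²+3x⁴)/(360LEI) = -6·(4/5)·(7·4⁴-10·4²·(4/5)²+3·(4/5)⁴)/(360·4·2000) = -5504/1953125 m
Superposition: y = Σ y_i = 11938/5859375 m ≈ 0.002037 m

y(4/5) = 11938/5859375 m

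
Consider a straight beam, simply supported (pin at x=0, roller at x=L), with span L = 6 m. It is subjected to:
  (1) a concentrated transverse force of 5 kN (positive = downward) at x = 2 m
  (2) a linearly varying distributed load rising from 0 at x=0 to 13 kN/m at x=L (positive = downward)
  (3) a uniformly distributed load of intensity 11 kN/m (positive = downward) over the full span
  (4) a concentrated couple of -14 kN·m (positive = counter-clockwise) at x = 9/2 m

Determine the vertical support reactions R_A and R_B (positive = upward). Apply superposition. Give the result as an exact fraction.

Load 1 — point force P=5 kN at a=2 m (b=L-a=4):
  R_A = Pb/L = 5·4/6 = 10/3 kN
  R_B = Pa/L = 5·2/6 = 5/3 kN
Load 2 — triangular load w₀=13 kN/m (0→w₀ over full span):
  R_A = w₀L/6 = 13·6/6 = 13 kN
  R_B = w₀L/3 = 13·6/3 = 26 kN
Load 3 — uniform load w=11 kN/m over full span:
  R_A = wL/2 = 11·6/2 = 33 kN
  R_B = wL/2 = 11·6/2 = 33 kN
Load 4 — applied couple M₀=-14 kN·m at a=9/2 m (b=L-a=3/2):
  R_A = M₀/L = (-14)/6 = -7/3 kN
  R_B = -M₀/L = -(-14)/6 = 7/3 kN
Superposition: R_A = 47 kN, R_B = 63 kN

R_A = 47 kN, R_B = 63 kN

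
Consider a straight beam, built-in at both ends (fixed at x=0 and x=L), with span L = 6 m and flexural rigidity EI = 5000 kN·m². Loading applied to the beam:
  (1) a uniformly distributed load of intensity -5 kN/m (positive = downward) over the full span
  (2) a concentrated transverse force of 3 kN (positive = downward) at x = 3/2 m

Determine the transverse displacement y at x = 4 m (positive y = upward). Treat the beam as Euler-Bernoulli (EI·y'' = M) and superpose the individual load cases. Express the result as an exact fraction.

y(4) = 589/240000 m

Load 1 — uniform load w=-5 kN/m over full span:
  y_1 = -wx²(L-x)²/(24EI) = -(-5)·4²·(6-4)²/(24·5000) = 1/375 m
Load 2 — point force P=3 kN at a=3/2 m (b=L-a=9/2):
  y_2 = -Pa²(L-x)²(3bL-(3b+a)(L-x))/(6L³EI)  [x>a] = -3·(3/2)²·(6-4)²·(3·(9/2)·6-(3·(9/2)+(3/2))·(6-4))/(6·6³·5000) = -17/80000 m
Superposition: y = Σ y_i = 589/240000 m ≈ 0.002454 m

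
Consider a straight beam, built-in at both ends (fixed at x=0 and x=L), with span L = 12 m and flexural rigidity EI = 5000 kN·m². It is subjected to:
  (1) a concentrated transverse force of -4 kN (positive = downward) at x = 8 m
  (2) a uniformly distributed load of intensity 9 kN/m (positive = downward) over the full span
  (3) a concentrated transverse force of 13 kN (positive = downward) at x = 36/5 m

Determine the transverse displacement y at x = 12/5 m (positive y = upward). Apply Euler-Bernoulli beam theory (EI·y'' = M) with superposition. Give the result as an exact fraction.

Load 1 — point force P=-4 kN at a=8 m (b=L-a=4):
  y_1 = -Pb²x²(3aL-(3a+b)x)/(6L³EI)  [x≤a] = -(-4)·4²·(12/5)²·(3·8·12-(3·8+4)·(12/5))/(6·12³·5000) = 368/234375 m
Load 2 — uniform load w=9 kN/m over full span:
  y_2 = -wx²(L-x)²/(24EI) = -9·(12/5)²·(12-(12/5))²/(24·5000) = -15552/390625 m
Load 3 — point force P=13 kN at a=36/5 m (b=L-a=24/5):
  y_3 = -Pb²x²(3aL-(3a+b)x)/(6L³EI)  [x≤a] = -13·(24/5)²·(12/5)²·(3·(36/5)·12-(3·(36/5)+(24/5))·(12/5))/(6·12³·5000) = -63648/9765625 m
Superposition: y = Σ y_i = -1311344/29296875 m ≈ -0.044761 m

y(12/5) = -1311344/29296875 m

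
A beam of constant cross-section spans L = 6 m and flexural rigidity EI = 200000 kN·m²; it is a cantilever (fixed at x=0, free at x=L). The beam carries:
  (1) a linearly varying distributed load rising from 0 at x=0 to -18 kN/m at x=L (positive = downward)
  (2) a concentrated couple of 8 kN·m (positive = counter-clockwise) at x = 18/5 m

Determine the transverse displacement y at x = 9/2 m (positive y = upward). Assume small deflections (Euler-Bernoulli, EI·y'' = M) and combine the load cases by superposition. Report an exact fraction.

y(9/2) = 9540909/1280000000 m

Load 1 — triangular load w₀=-18 kN/m (0→w₀ over full span):
  y_1 = (w₀Lx³/12-w₀L²x²/6-w₀x⁵/(120L))/EI = ((-18)·6·(9/2)³/12-(-18)·6²·(9/2)²/6-(-18)·(9/2)⁵/(120·6))/200000 = 1808649/256000000 m
Load 2 — applied couple M₀=8 kN·m at a=18/5 m (b=L-a=12/5):
  y_2 = M₀a(2x-a)/(2EI)  [x>a] = 8·(18/5)·(2·(9/2)-(18/5))/(2·200000) = 243/625000 m
Superposition: y = Σ y_i = 9540909/1280000000 m ≈ 0.007454 m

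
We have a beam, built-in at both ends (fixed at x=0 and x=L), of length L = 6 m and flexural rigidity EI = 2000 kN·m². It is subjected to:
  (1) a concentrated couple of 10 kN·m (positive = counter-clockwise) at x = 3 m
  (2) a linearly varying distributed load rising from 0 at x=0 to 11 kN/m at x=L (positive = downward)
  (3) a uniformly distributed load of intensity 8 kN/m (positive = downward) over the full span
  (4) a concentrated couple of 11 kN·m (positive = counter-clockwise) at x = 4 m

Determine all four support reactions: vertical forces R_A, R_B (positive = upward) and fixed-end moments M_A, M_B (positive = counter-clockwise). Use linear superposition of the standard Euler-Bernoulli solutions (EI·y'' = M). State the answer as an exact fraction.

Load 1 — applied couple M₀=10 kN·m at a=3 m (b=L-a=3):
  R_A = 6M₀ab/L³ = 6·10·3·3/6³ = 5/2 kN
  M_A = M₀b(2a-b)/L² = 10·3·(2·3-3)/6² = 5/2 kN·m
  R_B = -6M₀ab/L³ = -6·10·3·3/6³ = -5/2 kN
  M_B = M₀a(2b-a)/L² = 10·3·(2·3-3)/6² = 5/2 kN·m
Load 2 — triangular load w₀=11 kN/m (0→w₀ over full span):
  R_A = 3w₀L/20 = 3·11·6/20 = 99/10 kN
  M_A = w₀L²/30 = 11·6²/30 = 66/5 kN·m
  R_B = 7w₀L/20 = 7·11·6/20 = 231/10 kN
  M_B = -w₀L²/20 = -11·6²/20 = -99/5 kN·m
Load 3 — uniform load w=8 kN/m over full span:
  R_A = wL/2 = 8·6/2 = 24 kN
  M_A = wL²/12 = 8·6²/12 = 24 kN·m
  R_B = wL/2 = 8·6/2 = 24 kN
  M_B = -wL²/12 = -8·6²/12 = -24 kN·m
Load 4 — applied couple M₀=11 kN·m at a=4 m (b=L-a=2):
  R_A = 6M₀ab/L³ = 6·11·4·2/6³ = 22/9 kN
  M_A = M₀b(2a-b)/L² = 11·2·(2·4-2)/6² = 11/3 kN·m
  R_B = -6M₀ab/L³ = -6·11·4·2/6³ = -22/9 kN
  M_B = M₀a(2b-a)/L² = 11·4·(2·2-4)/6² = 0 kN·m
Superposition: R_A = 1748/45 kN, M_A = 1301/30 kN·m, R_B = 1897/45 kN, M_B = -413/10 kN·m

R_A = 1748/45 kN, M_A = 1301/30 kN·m, R_B = 1897/45 kN, M_B = -413/10 kN·m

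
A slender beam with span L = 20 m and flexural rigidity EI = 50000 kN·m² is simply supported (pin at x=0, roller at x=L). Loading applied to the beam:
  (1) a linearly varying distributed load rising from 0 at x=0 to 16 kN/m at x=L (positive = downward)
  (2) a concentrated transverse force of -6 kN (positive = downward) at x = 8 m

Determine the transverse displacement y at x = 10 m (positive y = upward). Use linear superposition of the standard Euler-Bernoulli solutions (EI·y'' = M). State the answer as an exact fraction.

Load 1 — triangular load w₀=16 kN/m (0→w₀ over full span):
  y_1 = -w₀x(7L⁴-10L²x²+3x⁴)/(360LEI) = -16·10·(7·20⁴-10·20²·10²+3·10⁴)/(360·20·50000) = -1/3 m
Load 2 — point force P=-6 kN at a=8 m (b=L-a=12):
  y_2 = -Pa(L-x)(2Lx-a²-x²)/(6LEI)  [x>a] = -(-6)·8·(20-10)·(2·20·10-8²-10²)/(6·20·50000) = 59/3125 m
Superposition: y = Σ y_i = -2948/9375 m ≈ -0.314453 m

y(10) = -2948/9375 m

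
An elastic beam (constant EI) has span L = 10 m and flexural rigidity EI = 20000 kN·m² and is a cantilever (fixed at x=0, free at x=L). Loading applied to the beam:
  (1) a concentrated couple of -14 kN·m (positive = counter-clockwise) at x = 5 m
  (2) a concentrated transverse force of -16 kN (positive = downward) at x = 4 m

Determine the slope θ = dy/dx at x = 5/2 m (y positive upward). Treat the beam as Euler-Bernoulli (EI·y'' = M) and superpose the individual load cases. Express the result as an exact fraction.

Load 1 — applied couple M₀=-14 kN·m at a=5 m (b=L-a=5):
  θ_1 = M₀x/EI  [x≤a] = (-14)·(5/2)/20000 = -7/4000 rad
Load 2 — point force P=-16 kN at a=4 m (b=L-a=6):
  θ_2 = -Px(2a-x)/(2EI)  [x≤a] = -(-16)·(5/2)·(2·4-(5/2))/(2·20000) = 11/2000 rad
Superposition: θ = Σ θ_i = 3/800 rad ≈ 0.003750 rad

θ(5/2) = 3/800 rad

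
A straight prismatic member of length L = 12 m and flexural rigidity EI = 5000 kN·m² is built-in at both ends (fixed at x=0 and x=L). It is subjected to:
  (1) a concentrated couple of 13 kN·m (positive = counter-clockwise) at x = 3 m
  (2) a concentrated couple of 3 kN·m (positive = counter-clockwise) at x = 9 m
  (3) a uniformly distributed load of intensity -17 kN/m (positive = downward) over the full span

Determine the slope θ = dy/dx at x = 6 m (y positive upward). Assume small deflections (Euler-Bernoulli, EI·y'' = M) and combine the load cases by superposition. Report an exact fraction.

Load 1 — applied couple M₀=13 kN·m at a=3 m (b=L-a=9):
  θ_1 = (R_Ax²/2 - M_Ax - M₀(x-a))/EI  [x>a] with R_A=39/32, M_A=-39/16 = ((39/32)·6²/2 - (-39/16)·6 - 13·(6-3))/5000 = -39/80000 rad
Load 2 — applied couple M₀=3 kN·m at a=9 m (b=L-a=3):
  θ_2 = (R_Ax²/2 - M_Ax)/EI  [x≤a] with R_A=9/32, M_A=15/16 = ((9/32)·6²/2 - (15/16)·6)/5000 = -9/80000 rad
Load 3 — uniform load w=-17 kN/m over full span:
  θ_3 = -wx(L-x)(L-2x)/(12EI) = -(-17)·6·(12-6)·(12-2·6)/(12·5000) = 0 rad
Superposition: θ = Σ θ_i = -3/5000 rad ≈ -0.000600 rad

θ(6) = -3/5000 rad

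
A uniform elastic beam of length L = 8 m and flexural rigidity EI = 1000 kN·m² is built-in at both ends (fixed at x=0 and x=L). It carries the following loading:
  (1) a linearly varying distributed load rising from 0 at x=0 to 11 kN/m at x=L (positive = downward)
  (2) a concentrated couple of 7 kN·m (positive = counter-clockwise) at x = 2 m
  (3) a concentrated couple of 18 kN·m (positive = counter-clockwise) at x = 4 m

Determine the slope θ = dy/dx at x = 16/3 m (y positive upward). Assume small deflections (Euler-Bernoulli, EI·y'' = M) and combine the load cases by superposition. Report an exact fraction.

Load 1 — triangular load w₀=11 kN/m (0→w₀ over full span):
  θ_1 = -w₀(2x(L-x)(L-2x)(x+2L)+x²(L-x)²)/(120LEI) = -11·(2·(16/3)·(8-(16/3))·(8-2·(16/3))·((16/3)+2·8)+(16/3)²·(8-(16/3))²)/(120·8·1000) = 2464/151875 rad
Load 2 — applied couple M₀=7 kN·m at a=2 m (b=L-a=6):
  θ_2 = (R_Ax²/2 - M_Ax - M₀(x-a))/EI  [x>a] with R_A=63/64, M_A=-21/16 = ((63/64)·(16/3)²/2 - (-21/16)·(16/3) - 7·((16/3)-2))/1000 = -7/3000 rad
Load 3 — applied couple M₀=18 kN·m at a=4 m (b=L-a=4):
  θ_3 = (R_Ax²/2 - M_Ax - M₀(x-a))/EI  [x>a] with R_A=27/8, M_A=9/2 = ((27/8)·(16/3)²/2 - (9/2)·(16/3) - 18·((16/3)-4))/1000 = 0 rad
Superposition: θ = Σ θ_i = 16877/1215000 rad ≈ 0.013891 rad

θ(16/3) = 16877/1215000 rad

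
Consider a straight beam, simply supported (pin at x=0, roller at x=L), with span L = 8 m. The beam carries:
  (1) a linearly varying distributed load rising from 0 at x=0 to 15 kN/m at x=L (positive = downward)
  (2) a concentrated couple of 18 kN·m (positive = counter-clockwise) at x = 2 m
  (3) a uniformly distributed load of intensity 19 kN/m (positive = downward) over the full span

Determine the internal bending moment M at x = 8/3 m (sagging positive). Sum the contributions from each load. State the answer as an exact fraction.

Load 1 — triangular load w₀=15 kN/m (0→w₀ over full span):
  M_1 = w₀Lx/6 - w₀x³/(6L) = 15·8·(8/3)/6 - 15·(8/3)³/(6·8) = 1280/27 kN·m
Load 2 — applied couple M₀=18 kN·m at a=2 m (b=L-a=6):
  M_2 = M₀x/L - M₀  [x>a] = 18·(8/3)/8 - 18 = -12 kN·m
Load 3 — uniform load w=19 kN/m over full span:
  M_3 = wx(L-x)/2 = 19·(8/3)·(8-(8/3))/2 = 1216/9 kN·m
Superposition: M = Σ M_i = 4604/27 kN·m ≈ 170.518519 kN·m

M(8/3) = 4604/27 kN·m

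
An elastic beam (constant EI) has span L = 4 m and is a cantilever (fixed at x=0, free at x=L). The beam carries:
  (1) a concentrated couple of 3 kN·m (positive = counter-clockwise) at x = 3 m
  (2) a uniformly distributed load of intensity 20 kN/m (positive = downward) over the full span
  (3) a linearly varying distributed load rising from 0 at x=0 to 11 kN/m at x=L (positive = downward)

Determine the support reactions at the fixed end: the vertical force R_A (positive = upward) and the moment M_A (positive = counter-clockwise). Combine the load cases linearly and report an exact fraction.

R_A = 102 kN, M_A = 647/3 kN·m

Load 1 — applied couple M₀=3 kN·m at a=3 m (b=L-a=1):
  R_A = 0 kN
  M_A = -M₀ = -3 kN·m
Load 2 — uniform load w=20 kN/m over full span:
  R_A = wL = 20·4 = 80 kN
  M_A = wL²/2 = 20·4²/2 = 160 kN·m
Load 3 — triangular load w₀=11 kN/m (0→w₀ over full span):
  R_A = w₀L/2 = 11·4/2 = 22 kN
  M_A = w₀L²/3 = 11·4²/3 = 176/3 kN·m
Superposition: R_A = 102 kN, M_A = 647/3 kN·m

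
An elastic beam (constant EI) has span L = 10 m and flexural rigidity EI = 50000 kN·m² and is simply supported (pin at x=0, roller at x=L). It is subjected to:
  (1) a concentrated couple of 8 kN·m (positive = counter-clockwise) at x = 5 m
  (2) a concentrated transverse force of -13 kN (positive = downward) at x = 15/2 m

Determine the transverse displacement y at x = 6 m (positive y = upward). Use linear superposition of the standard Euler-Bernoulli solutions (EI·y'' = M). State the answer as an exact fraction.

Load 1 — applied couple M₀=8 kN·m at a=5 m (b=L-a=5):
  y_1 = (M₀x³/(6L)-M₀(x-a)²/2+C₁x)/EI  [x>a] with C₁=M₀(3b²-L²)/(6L)=-10/3 = (8·6³/(6·10)-8·(6-5)²/2+(-10/3)·6)/50000 = 3/31250 m
Load 2 — point force P=-13 kN at a=15/2 m (b=L-a=5/2):
  y_2 = -Pbx(L²-b²-x²)/(6LEI)  [x≤a] = -(-13)·(5/2)·6·(10²-(5/2)²-6²)/(6·10·50000) = 3003/800000 m
Superposition: y = Σ y_i = 15399/4000000 m ≈ 0.003850 m

y(6) = 15399/4000000 m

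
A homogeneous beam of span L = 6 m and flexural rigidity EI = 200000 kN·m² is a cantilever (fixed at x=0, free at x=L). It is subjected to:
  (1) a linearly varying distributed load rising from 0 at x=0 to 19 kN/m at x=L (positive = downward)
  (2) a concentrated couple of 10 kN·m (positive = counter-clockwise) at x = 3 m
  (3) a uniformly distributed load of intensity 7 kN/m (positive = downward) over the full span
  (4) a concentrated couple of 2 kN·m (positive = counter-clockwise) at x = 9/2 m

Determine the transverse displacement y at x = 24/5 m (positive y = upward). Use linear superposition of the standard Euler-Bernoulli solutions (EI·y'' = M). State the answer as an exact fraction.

Load 1 — triangular load w₀=19 kN/m (0→w₀ over full span):
  y_1 = (w₀Lx³/12-w₀L²x²/6-w₀x⁵/(120L))/EI = (19·6·(24/5)³/12-19·6²·(24/5)²/6-19·(24/5)⁵/(120·6))/200000 = -401166/48828125 m
Load 2 — applied couple M₀=10 kN·m at a=3 m (b=L-a=3):
  y_2 = M₀a(2x-a)/(2EI)  [x>a] = 10·3·(2·(24/5)-3)/(2·200000) = 99/200000 m
Load 3 — uniform load w=7 kN/m over full span:
  y_3 = -wx²(x²-4Lx+6L²)/(24EI) = -7·(24/5)²·((24/5)²-4·6·(24/5)+6·6²)/(24·200000) = -8127/1953125 m
Load 4 — applied couple M₀=2 kN·m at a=9/2 m (b=L-a=3/2):
  y_4 = M₀a(2x-a)/(2EI)  [x>a] = 2·(9/2)·(2·(24/5)-(9/2))/(2·200000) = 459/4000000 m
Superposition: y = Σ y_i = -147089421/12500000000 m ≈ -0.011767 m

y(24/5) = -147089421/12500000000 m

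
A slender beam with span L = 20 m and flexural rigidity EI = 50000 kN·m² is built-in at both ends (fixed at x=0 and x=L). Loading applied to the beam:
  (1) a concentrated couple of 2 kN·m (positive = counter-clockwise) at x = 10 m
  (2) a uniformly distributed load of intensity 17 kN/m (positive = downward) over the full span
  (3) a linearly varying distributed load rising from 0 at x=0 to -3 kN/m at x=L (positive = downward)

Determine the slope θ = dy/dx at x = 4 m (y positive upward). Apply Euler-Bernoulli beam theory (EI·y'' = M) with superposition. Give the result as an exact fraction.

θ(4) = -1249/62500 rad

Load 1 — applied couple M₀=2 kN·m at a=10 m (b=L-a=10):
  θ_1 = (R_Ax²/2 - M_Ax)/EI  [x≤a] with R_A=3/20, M_A=1/2 = ((3/20)·4²/2 - (1/2)·4)/50000 = -1/62500 rad
Load 2 — uniform load w=17 kN/m over full span:
  θ_2 = -wx(L-x)(L-2x)/(12EI) = -17·4·(20-4)·(20-2·4)/(12·50000) = -68/3125 rad
Load 3 — triangular load w₀=-3 kN/m (0→w₀ over full span):
  θ_3 = -w₀(2x(L-x)(L-2x)(x+2L)+x²(L-x)²)/(120LEI) = -(-3)·(2·4·(20-4)·(20-2·4)·(4+2·20)+4²·(20-4)²)/(120·20·50000) = 28/15625 rad
Superposition: θ = Σ θ_i = -1249/62500 rad ≈ -0.019984 rad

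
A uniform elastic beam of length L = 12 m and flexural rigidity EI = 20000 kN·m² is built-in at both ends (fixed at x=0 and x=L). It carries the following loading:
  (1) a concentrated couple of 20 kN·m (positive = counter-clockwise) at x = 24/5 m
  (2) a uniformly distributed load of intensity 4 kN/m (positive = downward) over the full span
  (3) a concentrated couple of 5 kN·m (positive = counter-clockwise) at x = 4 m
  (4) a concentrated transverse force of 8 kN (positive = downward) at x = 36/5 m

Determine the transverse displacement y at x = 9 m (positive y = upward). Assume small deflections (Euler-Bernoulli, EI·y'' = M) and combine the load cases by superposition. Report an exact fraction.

y(9) = -6869/1000000 m

Load 1 — applied couple M₀=20 kN·m at a=24/5 m (b=L-a=36/5):
  y_1 = (R_Ax³/6 - M_Ax²/2 - M₀(x-a)²/2)/EI  [x>a] with R_A=12/5, M_A=12/5 = ((12/5)·9³/6 - (12/5)·9²/2 - 20·(9-(24/5))²/2)/20000 = 9/10000 m
Load 2 — uniform load w=4 kN/m over full span:
  y_2 = -wx²(L-x)²/(24EI) = -4·9²·(12-9)²/(24·20000) = -243/40000 m
Load 3 — applied couple M₀=5 kN·m at a=4 m (b=L-a=8):
  y_3 = (R_Ax³/6 - M_Ax²/2 - M₀(x-a)²/2)/EI  [x>a] with R_A=5/9, M_A=0 = ((5/9)·9³/6 - 0·9²/2 - 5·(9-4)²/2)/20000 = 1/4000 m
Load 4 — point force P=8 kN at a=36/5 m (b=L-a=24/5):
  y_4 = -Pa²(L-x)²(3bL-(3b+a)(L-x))/(6L³EI)  [x>a] = -8·(36/5)²·(12-9)²·(3·(24/5)·12-(3·(24/5)+(36/5))·(12-9))/(6·12³·20000) = -243/125000 m
Superposition: y = Σ y_i = -6869/1000000 m ≈ -0.006869 m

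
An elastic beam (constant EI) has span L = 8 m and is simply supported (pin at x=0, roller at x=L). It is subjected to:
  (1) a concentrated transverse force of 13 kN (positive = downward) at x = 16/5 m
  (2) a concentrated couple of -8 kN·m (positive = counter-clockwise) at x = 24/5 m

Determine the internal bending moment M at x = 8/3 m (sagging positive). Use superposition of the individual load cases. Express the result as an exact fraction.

M(8/3) = 272/15 kN·m

Load 1 — point force P=13 kN at a=16/5 m (b=L-a=24/5):
  M_1 = Pbx/L  [x≤a] = 13·(24/5)·(8/3)/8 = 104/5 kN·m
Load 2 — applied couple M₀=-8 kN·m at a=24/5 m (b=L-a=16/5):
  M_2 = M₀x/L  [x≤a] = (-8)·(8/3)/8 = -8/3 kN·m
Superposition: M = Σ M_i = 272/15 kN·m ≈ 18.133333 kN·m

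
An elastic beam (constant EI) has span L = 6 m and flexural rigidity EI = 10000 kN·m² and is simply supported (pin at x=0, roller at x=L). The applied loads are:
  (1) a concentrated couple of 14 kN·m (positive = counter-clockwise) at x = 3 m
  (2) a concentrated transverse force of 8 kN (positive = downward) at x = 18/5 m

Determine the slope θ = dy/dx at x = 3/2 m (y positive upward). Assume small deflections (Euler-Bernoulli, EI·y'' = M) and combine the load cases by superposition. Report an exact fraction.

θ(3/2) = -13403/10000000 rad

Load 1 — applied couple M₀=14 kN·m at a=3 m (b=L-a=3):
  θ_1 = (M₀x²/(2L)+C₁)/EI  [x≤a] with C₁=M₀(3b²-L²)/(6L)=-7/2 = (14·(3/2)²/(2·6)+(-7/2))/10000 = -7/80000 rad
Load 2 — point force P=8 kN at a=18/5 m (b=L-a=12/5):
  θ_2 = -Pb(L²-b²-3x²)/(6LEI)  [x≤a] = -8·(12/5)·(6²-(12/5)²-3·(3/2)²)/(6·6·10000) = -783/625000 rad
Superposition: θ = Σ θ_i = -13403/10000000 rad ≈ -0.001340 rad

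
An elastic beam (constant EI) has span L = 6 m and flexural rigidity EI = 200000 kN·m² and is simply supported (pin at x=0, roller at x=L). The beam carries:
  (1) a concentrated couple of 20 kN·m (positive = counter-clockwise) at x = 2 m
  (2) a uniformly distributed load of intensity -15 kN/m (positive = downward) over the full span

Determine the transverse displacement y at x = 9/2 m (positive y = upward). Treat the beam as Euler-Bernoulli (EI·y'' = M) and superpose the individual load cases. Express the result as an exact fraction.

y(9/2) = 5081/5120000 m

Load 1 — applied couple M₀=20 kN·m at a=2 m (b=L-a=4):
  y_1 = (M₀x³/(6L)-M₀(x-a)²/2+C₁x)/EI  [x>a] with C₁=M₀(3b²-L²)/(6L)=20/3 = (20·(9/2)³/(6·6)-20·((9/2)-2)²/2+(20/3)·(9/2))/200000 = 29/320000 m
Load 2 — uniform load w=-15 kN/m over full span:
  y_2 = -wx(L³-2Lx²+x³)/(24EI) = -(-15)·(9/2)·(6³-2·6·(9/2)²+(9/2)³)/(24·200000) = 4617/5120000 m
Superposition: y = Σ y_i = 5081/5120000 m ≈ 0.000992 m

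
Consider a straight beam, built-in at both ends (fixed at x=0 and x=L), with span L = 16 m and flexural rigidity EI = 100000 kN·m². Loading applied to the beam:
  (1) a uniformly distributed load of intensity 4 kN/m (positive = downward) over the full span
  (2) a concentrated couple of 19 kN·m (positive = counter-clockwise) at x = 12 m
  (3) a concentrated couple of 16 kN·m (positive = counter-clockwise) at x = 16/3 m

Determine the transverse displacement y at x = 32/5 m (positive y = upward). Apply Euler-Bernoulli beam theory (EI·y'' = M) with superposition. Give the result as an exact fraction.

y(32/5) = -12563/1953125 m

Load 1 — uniform load w=4 kN/m over full span:
  y_1 = -wx²(L-x)²/(24EI) = -4·(32/5)²·(16-(32/5))²/(24·100000) = -12288/1953125 m
Load 2 — applied couple M₀=19 kN·m at a=12 m (b=L-a=4):
  y_2 = (R_Ax³/6 - M_Ax²/2)/EI  [x≤a] with R_A=171/128, M_A=95/16 = ((171/128)·(32/5)³/6 - (95/16)·(32/5)²/2)/100000 = -247/390625 m
Load 3 — applied couple M₀=16 kN·m at a=16/3 m (b=L-a=32/3):
  y_3 = (R_Ax³/6 - M_Ax²/2 - M₀(x-a)²/2)/EI  [x>a] with R_A=4/3, M_A=0 = ((4/3)·(32/5)³/6 - 0·(32/5)²/2 - 16·((32/5)-(16/3))²/2)/100000 = 192/390625 m
Superposition: y = Σ y_i = -12563/1953125 m ≈ -0.006432 m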